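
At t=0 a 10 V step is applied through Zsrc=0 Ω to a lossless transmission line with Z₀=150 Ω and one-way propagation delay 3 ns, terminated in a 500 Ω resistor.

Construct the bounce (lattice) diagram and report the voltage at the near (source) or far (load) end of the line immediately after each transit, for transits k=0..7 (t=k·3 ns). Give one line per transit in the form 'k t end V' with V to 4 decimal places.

Γ_L=0.538462, Γ_S=-1.000000; launch V₁=10·150/150=10.000000
k=0 src: V=10.0000
k=1 load: inc=10.000000, refl=10.000000·0.538462=5.3846; V=0.000000+10.000000+5.384615=15.3846
k=2 src: inc=5.384615, refl=5.384615·-1.000000=-5.3846; V=10.000000+5.384615+-5.384615=10.0000
k=3 load: inc=-5.384615, refl=-5.384615·0.538462=-2.8994; V=15.384615+-5.384615+-2.899408=7.1006
k=4 src: inc=-2.899408, refl=-2.899408·-1.000000=2.8994; V=10.000000+-2.899408+2.899408=10.0000
k=5 load: inc=2.899408, refl=2.899408·0.538462=1.5612; V=7.100592+2.899408+1.561220=11.5612
k=6 src: inc=1.561220, refl=1.561220·-1.000000=-1.5612; V=10.000000+1.561220+-1.561220=10.0000
k=7 load: inc=-1.561220, refl=-1.561220·0.538462=-0.8407; V=11.561220+-1.561220+-0.840657=9.1593

0 0 source 10.0000
1 3 load 15.3846
2 6 source 10.0000
3 9 load 7.1006
4 12 source 10.0000
5 15 load 11.5612
6 18 source 10.0000
7 21 load 9.1593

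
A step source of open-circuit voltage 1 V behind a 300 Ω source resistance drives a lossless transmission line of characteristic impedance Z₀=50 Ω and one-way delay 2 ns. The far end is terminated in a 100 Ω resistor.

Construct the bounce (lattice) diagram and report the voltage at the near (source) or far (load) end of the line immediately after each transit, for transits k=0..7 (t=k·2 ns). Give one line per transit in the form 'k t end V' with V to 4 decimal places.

Γ_L=0.333333, Γ_S=0.714286; launch V₁=1·50/350=0.142857
k=0 src: V=0.1429
k=1 load: inc=0.142857, refl=0.142857·0.333333=0.0476; V=0.000000+0.142857+0.047619=0.1905
k=2 src: inc=0.047619, refl=0.047619·0.714286=0.0340; V=0.142857+0.047619+0.034014=0.2245
k=3 load: inc=0.034014, refl=0.034014·0.333333=0.0113; V=0.190476+0.034014+0.011338=0.2358
k=4 src: inc=0.011338, refl=0.011338·0.714286=0.0081; V=0.224490+0.011338+0.008098=0.2439
k=5 load: inc=0.008098, refl=0.008098·0.333333=0.0027; V=0.235828+0.008098+0.002699=0.2466
k=6 src: inc=0.002699, refl=0.002699·0.714286=0.0019; V=0.243926+0.002699+0.001928=0.2486
k=7 load: inc=0.001928, refl=0.001928·0.333333=0.0006; V=0.246626+0.001928+0.000643=0.2492

0 0 source 0.1429
1 2 load 0.1905
2 4 source 0.2245
3 6 load 0.2358
4 8 source 0.2439
5 10 load 0.2466
6 12 source 0.2486
7 14 load 0.2492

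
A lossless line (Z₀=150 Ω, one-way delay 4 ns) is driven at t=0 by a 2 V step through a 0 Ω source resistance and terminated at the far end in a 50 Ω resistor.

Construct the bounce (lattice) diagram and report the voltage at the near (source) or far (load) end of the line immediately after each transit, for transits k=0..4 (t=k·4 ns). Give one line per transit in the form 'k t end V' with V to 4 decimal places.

Γ_L=-0.500000, Γ_S=-1.000000; launch V₁=2·150/150=2.000000
k=0 src: V=2.0000
k=1 load: inc=2.000000, refl=2.000000·-0.500000=-1.0000; V=0.000000+2.000000+-1.000000=1.0000
k=2 src: inc=-1.000000, refl=-1.000000·-1.000000=1.0000; V=2.000000+-1.000000+1.000000=2.0000
k=3 load: inc=1.000000, refl=1.000000·-0.500000=-0.5000; V=1.000000+1.000000+-0.500000=1.5000
k=4 src: inc=-0.500000, refl=-0.500000·-1.000000=0.5000; V=2.000000+-0.500000+0.500000=2.0000

0 0 source 2.0000
1 4 load 1.0000
2 8 source 2.0000
3 12 load 1.5000
4 16 source 2.0000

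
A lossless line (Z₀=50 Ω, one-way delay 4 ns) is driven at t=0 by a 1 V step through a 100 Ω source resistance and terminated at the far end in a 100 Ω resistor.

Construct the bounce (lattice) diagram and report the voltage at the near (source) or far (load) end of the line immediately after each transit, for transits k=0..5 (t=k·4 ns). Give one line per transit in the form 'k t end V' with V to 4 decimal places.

0 0 source 0.3333
1 4 load 0.4444
2 8 source 0.4815
3 12 load 0.4938
4 16 source 0.4979
5 20 load 0.4993

Γ_L=0.333333, Γ_S=0.333333; launch V₁=1·50/150=0.333333
k=0 src: V=0.3333
k=1 load: inc=0.333333, refl=0.333333·0.333333=0.1111; V=0.000000+0.333333+0.111111=0.4444
k=2 src: inc=0.111111, refl=0.111111·0.333333=0.0370; V=0.333333+0.111111+0.037037=0.4815
k=3 load: inc=0.037037, refl=0.037037·0.333333=0.0123; V=0.444444+0.037037+0.012346=0.4938
k=4 src: inc=0.012346, refl=0.012346·0.333333=0.0041; V=0.481481+0.012346+0.004115=0.4979
k=5 load: inc=0.004115, refl=0.004115·0.333333=0.0014; V=0.493827+0.004115+0.001372=0.4993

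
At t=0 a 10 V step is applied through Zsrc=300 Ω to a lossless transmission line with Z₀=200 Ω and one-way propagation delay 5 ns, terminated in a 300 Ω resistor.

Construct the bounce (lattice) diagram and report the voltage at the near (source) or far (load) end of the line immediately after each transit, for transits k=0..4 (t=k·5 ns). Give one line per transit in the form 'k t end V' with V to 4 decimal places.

Γ_L=0.200000, Γ_S=0.200000; launch V₁=10·200/500=4.000000
k=0 src: V=4.0000
k=1 load: inc=4.000000, refl=4.000000·0.200000=0.8000; V=0.000000+4.000000+0.800000=4.8000
k=2 src: inc=0.800000, refl=0.800000·0.200000=0.1600; V=4.000000+0.800000+0.160000=4.9600
k=3 load: inc=0.160000, refl=0.160000·0.200000=0.0320; V=4.800000+0.160000+0.032000=4.9920
k=4 src: inc=0.032000, refl=0.032000·0.200000=0.0064; V=4.960000+0.032000+0.006400=4.9984

0 0 source 4.0000
1 5 load 4.8000
2 10 source 4.9600
3 15 load 4.9920
4 20 source 4.9984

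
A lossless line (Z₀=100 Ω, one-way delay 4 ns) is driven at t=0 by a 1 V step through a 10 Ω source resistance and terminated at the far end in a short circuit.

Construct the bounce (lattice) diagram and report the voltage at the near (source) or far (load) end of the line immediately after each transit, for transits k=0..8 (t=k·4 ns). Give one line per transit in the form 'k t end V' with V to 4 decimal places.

Γ_L=-1.000000, Γ_S=-0.818182; launch V₁=1·100/110=0.909091
k=0 src: V=0.9091
k=1 load: inc=0.909091, refl=0.909091·-1.000000=-0.9091; V=0.000000+0.909091+-0.909091=0.0000
k=2 src: inc=-0.909091, refl=-0.909091·-0.818182=0.7438; V=0.909091+-0.909091+0.743802=0.7438
k=3 load: inc=0.743802, refl=0.743802·-1.000000=-0.7438; V=0.000000+0.743802+-0.743802=0.0000
k=4 src: inc=-0.743802, refl=-0.743802·-0.818182=0.6086; V=0.743802+-0.743802+0.608565=0.6086
k=5 load: inc=0.608565, refl=0.608565·-1.000000=-0.6086; V=0.000000+0.608565+-0.608565=0.0000
k=6 src: inc=-0.608565, refl=-0.608565·-0.818182=0.4979; V=0.608565+-0.608565+0.497917=0.4979
k=7 load: inc=0.497917, refl=0.497917·-1.000000=-0.4979; V=0.000000+0.497917+-0.497917=0.0000
k=8 src: inc=-0.497917, refl=-0.497917·-0.818182=0.4074; V=0.497917+-0.497917+0.407386=0.4074

0 0 source 0.9091
1 4 load 0.0000
2 8 source 0.7438
3 12 load 0.0000
4 16 source 0.6086
5 20 load 0.0000
6 24 source 0.4979
7 28 load 0.0000
8 32 source 0.4074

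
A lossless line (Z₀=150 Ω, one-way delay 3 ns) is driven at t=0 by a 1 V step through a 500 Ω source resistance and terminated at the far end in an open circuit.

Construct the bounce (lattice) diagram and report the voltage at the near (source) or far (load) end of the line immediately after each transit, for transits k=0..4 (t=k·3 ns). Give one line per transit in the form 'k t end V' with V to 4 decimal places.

Γ_L=1.000000, Γ_S=0.538462; launch V₁=1·150/650=0.230769
k=0 src: V=0.2308
k=1 load: inc=0.230769, refl=0.230769·1.000000=0.2308; V=0.000000+0.230769+0.230769=0.4615
k=2 src: inc=0.230769, refl=0.230769·0.538462=0.1243; V=0.230769+0.230769+0.124260=0.5858
k=3 load: inc=0.124260, refl=0.124260·1.000000=0.1243; V=0.461538+0.124260+0.124260=0.7101
k=4 src: inc=0.124260, refl=0.124260·0.538462=0.0669; V=0.585799+0.124260+0.066909=0.7770

0 0 source 0.2308
1 3 load 0.4615
2 6 source 0.5858
3 9 load 0.7101
4 12 source 0.7770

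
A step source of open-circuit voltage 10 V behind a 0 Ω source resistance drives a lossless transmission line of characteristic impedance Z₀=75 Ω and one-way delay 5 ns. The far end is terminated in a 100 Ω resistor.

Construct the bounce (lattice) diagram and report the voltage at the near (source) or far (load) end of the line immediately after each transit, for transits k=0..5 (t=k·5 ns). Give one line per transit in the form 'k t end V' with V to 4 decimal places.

0 0 source 10.0000
1 5 load 11.4286
2 10 source 10.0000
3 15 load 9.7959
4 20 source 10.0000
5 25 load 10.0292

Γ_L=0.142857, Γ_S=-1.000000; launch V₁=10·75/75=10.000000
k=0 src: V=10.0000
k=1 load: inc=10.000000, refl=10.000000·0.142857=1.4286; V=0.000000+10.000000+1.428571=11.4286
k=2 src: inc=1.428571, refl=1.428571·-1.000000=-1.4286; V=10.000000+1.428571+-1.428571=10.0000
k=3 load: inc=-1.428571, refl=-1.428571·0.142857=-0.2041; V=11.428571+-1.428571+-0.204082=9.7959
k=4 src: inc=-0.204082, refl=-0.204082·-1.000000=0.2041; V=10.000000+-0.204082+0.204082=10.0000
k=5 load: inc=0.204082, refl=0.204082·0.142857=0.0292; V=9.795918+0.204082+0.029155=10.0292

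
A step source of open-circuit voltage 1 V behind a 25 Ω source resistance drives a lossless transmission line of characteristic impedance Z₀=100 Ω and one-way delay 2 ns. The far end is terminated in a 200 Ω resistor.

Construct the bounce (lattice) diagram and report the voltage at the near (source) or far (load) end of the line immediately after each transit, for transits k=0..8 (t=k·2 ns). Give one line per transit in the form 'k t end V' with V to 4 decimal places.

0 0 source 0.8000
1 2 load 1.0667
2 4 source 0.9067
3 6 load 0.8533
4 8 source 0.8853
5 10 load 0.8960
6 12 source 0.8896
7 14 load 0.8875
8 16 source 0.8887

Γ_L=0.333333, Γ_S=-0.600000; launch V₁=1·100/125=0.800000
k=0 src: V=0.8000
k=1 load: inc=0.800000, refl=0.800000·0.333333=0.2667; V=0.000000+0.800000+0.266667=1.0667
k=2 src: inc=0.266667, refl=0.266667·-0.600000=-0.1600; V=0.800000+0.266667+-0.160000=0.9067
k=3 load: inc=-0.160000, refl=-0.160000·0.333333=-0.0533; V=1.066667+-0.160000+-0.053333=0.8533
k=4 src: inc=-0.053333, refl=-0.053333·-0.600000=0.0320; V=0.906667+-0.053333+0.032000=0.8853
k=5 load: inc=0.032000, refl=0.032000·0.333333=0.0107; V=0.853333+0.032000+0.010667=0.8960
k=6 src: inc=0.010667, refl=0.010667·-0.600000=-0.0064; V=0.885333+0.010667+-0.006400=0.8896
k=7 load: inc=-0.006400, refl=-0.006400·0.333333=-0.0021; V=0.896000+-0.006400+-0.002133=0.8875
k=8 src: inc=-0.002133, refl=-0.002133·-0.600000=0.0013; V=0.889600+-0.002133+0.001280=0.8887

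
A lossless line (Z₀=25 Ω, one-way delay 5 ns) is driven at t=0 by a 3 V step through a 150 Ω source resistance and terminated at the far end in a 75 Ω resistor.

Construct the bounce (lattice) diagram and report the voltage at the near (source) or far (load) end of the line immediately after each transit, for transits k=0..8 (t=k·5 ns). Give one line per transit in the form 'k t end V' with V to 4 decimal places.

0 0 source 0.4286
1 5 load 0.6429
2 10 source 0.7959
3 15 load 0.8724
4 20 source 0.9271
5 25 load 0.9544
6 30 source 0.9740
7 35 load 0.9837
8 40 source 0.9907

Γ_L=0.500000, Γ_S=0.714286; launch V₁=3·25/175=0.428571
k=0 src: V=0.4286
k=1 load: inc=0.428571, refl=0.428571·0.500000=0.2143; V=0.000000+0.428571+0.214286=0.6429
k=2 src: inc=0.214286, refl=0.214286·0.714286=0.1531; V=0.428571+0.214286+0.153061=0.7959
k=3 load: inc=0.153061, refl=0.153061·0.500000=0.0765; V=0.642857+0.153061+0.076531=0.8724
k=4 src: inc=0.076531, refl=0.076531·0.714286=0.0547; V=0.795918+0.076531+0.054665=0.9271
k=5 load: inc=0.054665, refl=0.054665·0.500000=0.0273; V=0.872449+0.054665+0.027332=0.9544
k=6 src: inc=0.027332, refl=0.027332·0.714286=0.0195; V=0.927114+0.027332+0.019523=0.9740
k=7 load: inc=0.019523, refl=0.019523·0.500000=0.0098; V=0.954446+0.019523+0.009762=0.9837
k=8 src: inc=0.009762, refl=0.009762·0.714286=0.0070; V=0.973969+0.009762+0.006973=0.9907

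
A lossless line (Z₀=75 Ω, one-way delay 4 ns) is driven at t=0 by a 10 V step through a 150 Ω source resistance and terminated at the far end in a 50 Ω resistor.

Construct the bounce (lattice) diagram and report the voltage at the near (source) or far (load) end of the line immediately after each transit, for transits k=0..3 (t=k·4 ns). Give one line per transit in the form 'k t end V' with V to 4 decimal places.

0 0 source 3.3333
1 4 load 2.6667
2 8 source 2.4444
3 12 load 2.4889

Γ_L=-0.200000, Γ_S=0.333333; launch V₁=10·75/225=3.333333
k=0 src: V=3.3333
k=1 load: inc=3.333333, refl=3.333333·-0.200000=-0.6667; V=0.000000+3.333333+-0.666667=2.6667
k=2 src: inc=-0.666667, refl=-0.666667·0.333333=-0.2222; V=3.333333+-0.666667+-0.222222=2.4444
k=3 load: inc=-0.222222, refl=-0.222222·-0.200000=0.0444; V=2.666667+-0.222222+0.044444=2.4889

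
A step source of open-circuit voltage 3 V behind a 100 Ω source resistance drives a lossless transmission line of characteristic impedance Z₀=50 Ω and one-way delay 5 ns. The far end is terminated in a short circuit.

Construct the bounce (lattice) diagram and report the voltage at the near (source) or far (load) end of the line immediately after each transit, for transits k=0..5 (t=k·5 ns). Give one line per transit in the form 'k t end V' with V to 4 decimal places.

0 0 source 1.0000
1 5 load 0.0000
2 10 source -0.3333
3 15 load 0.0000
4 20 source 0.1111
5 25 load 0.0000

Γ_L=-1.000000, Γ_S=0.333333; launch V₁=3·50/150=1.000000
k=0 src: V=1.0000
k=1 load: inc=1.000000, refl=1.000000·-1.000000=-1.0000; V=0.000000+1.000000+-1.000000=0.0000
k=2 src: inc=-1.000000, refl=-1.000000·0.333333=-0.3333; V=1.000000+-1.000000+-0.333333=-0.3333
k=3 load: inc=-0.333333, refl=-0.333333·-1.000000=0.3333; V=0.000000+-0.333333+0.333333=0.0000
k=4 src: inc=0.333333, refl=0.333333·0.333333=0.1111; V=-0.333333+0.333333+0.111111=0.1111
k=5 load: inc=0.111111, refl=0.111111·-1.000000=-0.1111; V=0.000000+0.111111+-0.111111=0.0000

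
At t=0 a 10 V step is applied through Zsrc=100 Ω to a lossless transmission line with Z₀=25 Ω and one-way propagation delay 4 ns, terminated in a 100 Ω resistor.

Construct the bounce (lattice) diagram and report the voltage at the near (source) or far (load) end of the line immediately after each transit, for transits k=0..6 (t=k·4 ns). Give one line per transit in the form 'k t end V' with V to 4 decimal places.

0 0 source 2.0000
1 4 load 3.2000
2 8 source 3.9200
3 12 load 4.3520
4 16 source 4.6112
5 20 load 4.7667
6 24 source 4.8600

Γ_L=0.600000, Γ_S=0.600000; launch V₁=10·25/125=2.000000
k=0 src: V=2.0000
k=1 load: inc=2.000000, refl=2.000000·0.600000=1.2000; V=0.000000+2.000000+1.200000=3.2000
k=2 src: inc=1.200000, refl=1.200000·0.600000=0.7200; V=2.000000+1.200000+0.720000=3.9200
k=3 load: inc=0.720000, refl=0.720000·0.600000=0.4320; V=3.200000+0.720000+0.432000=4.3520
k=4 src: inc=0.432000, refl=0.432000·0.600000=0.2592; V=3.920000+0.432000+0.259200=4.6112
k=5 load: inc=0.259200, refl=0.259200·0.600000=0.1555; V=4.352000+0.259200+0.155520=4.7667
k=6 src: inc=0.155520, refl=0.155520·0.600000=0.0933; V=4.611200+0.155520+0.093312=4.8600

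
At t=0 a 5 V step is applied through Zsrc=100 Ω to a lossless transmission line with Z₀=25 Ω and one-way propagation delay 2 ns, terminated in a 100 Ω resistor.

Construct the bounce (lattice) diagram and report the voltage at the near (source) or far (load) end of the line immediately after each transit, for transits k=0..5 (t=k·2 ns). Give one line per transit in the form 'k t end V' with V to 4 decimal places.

Γ_L=0.600000, Γ_S=0.600000; launch V₁=5·25/125=1.000000
k=0 src: V=1.0000
k=1 load: inc=1.000000, refl=1.000000·0.600000=0.6000; V=0.000000+1.000000+0.600000=1.6000
k=2 src: inc=0.600000, refl=0.600000·0.600000=0.3600; V=1.000000+0.600000+0.360000=1.9600
k=3 load: inc=0.360000, refl=0.360000·0.600000=0.2160; V=1.600000+0.360000+0.216000=2.1760
k=4 src: inc=0.216000, refl=0.216000·0.600000=0.1296; V=1.960000+0.216000+0.129600=2.3056
k=5 load: inc=0.129600, refl=0.129600·0.600000=0.0778; V=2.176000+0.129600+0.077760=2.3834

0 0 source 1.0000
1 2 load 1.6000
2 4 source 1.9600
3 6 load 2.1760
4 8 source 2.3056
5 10 load 2.3834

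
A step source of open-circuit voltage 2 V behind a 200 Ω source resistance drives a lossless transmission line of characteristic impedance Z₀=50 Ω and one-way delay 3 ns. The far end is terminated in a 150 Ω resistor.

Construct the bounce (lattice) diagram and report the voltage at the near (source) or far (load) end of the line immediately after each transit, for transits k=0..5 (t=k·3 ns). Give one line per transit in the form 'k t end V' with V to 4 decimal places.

0 0 source 0.4000
1 3 load 0.6000
2 6 source 0.7200
3 9 load 0.7800
4 12 source 0.8160
5 15 load 0.8340

Γ_L=0.500000, Γ_S=0.600000; launch V₁=2·50/250=0.400000
k=0 src: V=0.4000
k=1 load: inc=0.400000, refl=0.400000·0.500000=0.2000; V=0.000000+0.400000+0.200000=0.6000
k=2 src: inc=0.200000, refl=0.200000·0.600000=0.1200; V=0.400000+0.200000+0.120000=0.7200
k=3 load: inc=0.120000, refl=0.120000·0.500000=0.0600; V=0.600000+0.120000+0.060000=0.7800
k=4 src: inc=0.060000, refl=0.060000·0.600000=0.0360; V=0.720000+0.060000+0.036000=0.8160
k=5 load: inc=0.036000, refl=0.036000·0.500000=0.0180; V=0.780000+0.036000+0.018000=0.8340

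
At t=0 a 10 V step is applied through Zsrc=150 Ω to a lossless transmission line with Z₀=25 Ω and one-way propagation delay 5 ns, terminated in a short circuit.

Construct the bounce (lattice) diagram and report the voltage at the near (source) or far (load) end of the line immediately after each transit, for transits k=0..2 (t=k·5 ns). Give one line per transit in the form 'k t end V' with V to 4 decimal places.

Γ_L=-1.000000, Γ_S=0.714286; launch V₁=10·25/175=1.428571
k=0 src: V=1.4286
k=1 load: inc=1.428571, refl=1.428571·-1.000000=-1.4286; V=0.000000+1.428571+-1.428571=0.0000
k=2 src: inc=-1.428571, refl=-1.428571·0.714286=-1.0204; V=1.428571+-1.428571+-1.020408=-1.0204

0 0 source 1.4286
1 5 load 0.0000
2 10 source -1.0204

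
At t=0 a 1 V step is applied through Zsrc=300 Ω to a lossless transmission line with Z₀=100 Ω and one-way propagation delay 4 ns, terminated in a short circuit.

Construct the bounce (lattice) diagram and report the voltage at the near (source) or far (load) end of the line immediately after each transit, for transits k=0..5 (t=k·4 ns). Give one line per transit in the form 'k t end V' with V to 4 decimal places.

Γ_L=-1.000000, Γ_S=0.500000; launch V₁=1·100/400=0.250000
k=0 src: V=0.2500
k=1 load: inc=0.250000, refl=0.250000·-1.000000=-0.2500; V=0.000000+0.250000+-0.250000=0.0000
k=2 src: inc=-0.250000, refl=-0.250000·0.500000=-0.1250; V=0.250000+-0.250000+-0.125000=-0.1250
k=3 load: inc=-0.125000, refl=-0.125000·-1.000000=0.1250; V=0.000000+-0.125000+0.125000=0.0000
k=4 src: inc=0.125000, refl=0.125000·0.500000=0.0625; V=-0.125000+0.125000+0.062500=0.0625
k=5 load: inc=0.062500, refl=0.062500·-1.000000=-0.0625; V=0.000000+0.062500+-0.062500=0.0000

0 0 source 0.2500
1 4 load 0.0000
2 8 source -0.1250
3 12 load 0.0000
4 16 source 0.0625
5 20 load 0.0000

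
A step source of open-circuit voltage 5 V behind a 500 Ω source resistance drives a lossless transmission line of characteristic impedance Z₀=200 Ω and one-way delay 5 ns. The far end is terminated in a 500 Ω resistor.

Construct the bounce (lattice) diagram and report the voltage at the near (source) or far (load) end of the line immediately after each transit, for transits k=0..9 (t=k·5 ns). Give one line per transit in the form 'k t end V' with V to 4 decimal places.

0 0 source 1.4286
1 5 load 2.0408
2 10 source 2.3032
3 15 load 2.4157
4 20 source 2.4639
5 25 load 2.4845
6 30 source 2.4934
7 35 load 2.4972
8 40 source 2.4988
9 45 load 2.4995

Γ_L=0.428571, Γ_S=0.428571; launch V₁=5·200/700=1.428571
k=0 src: V=1.4286
k=1 load: inc=1.428571, refl=1.428571·0.428571=0.6122; V=0.000000+1.428571+0.612245=2.0408
k=2 src: inc=0.612245, refl=0.612245·0.428571=0.2624; V=1.428571+0.612245+0.262391=2.3032
k=3 load: inc=0.262391, refl=0.262391·0.428571=0.1125; V=2.040816+0.262391+0.112453=2.4157
k=4 src: inc=0.112453, refl=0.112453·0.428571=0.0482; V=2.303207+0.112453+0.048194=2.4639
k=5 load: inc=0.048194, refl=0.048194·0.428571=0.0207; V=2.415660+0.048194+0.020655=2.4845
k=6 src: inc=0.020655, refl=0.020655·0.428571=0.0089; V=2.463854+0.020655+0.008852=2.4934
k=7 load: inc=0.008852, refl=0.008852·0.428571=0.0038; V=2.484509+0.008852+0.003794=2.4972
k=8 src: inc=0.003794, refl=0.003794·0.428571=0.0016; V=2.493361+0.003794+0.001626=2.4988
k=9 load: inc=0.001626, refl=0.001626·0.428571=0.0007; V=2.497155+0.001626+0.000697=2.4995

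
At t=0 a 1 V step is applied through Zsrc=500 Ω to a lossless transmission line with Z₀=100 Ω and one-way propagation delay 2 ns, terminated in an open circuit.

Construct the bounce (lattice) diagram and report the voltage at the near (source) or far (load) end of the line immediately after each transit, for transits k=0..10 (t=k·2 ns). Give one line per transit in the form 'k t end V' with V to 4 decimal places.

Γ_L=1.000000, Γ_S=0.666667; launch V₁=1·100/600=0.166667
k=0 src: V=0.1667
k=1 load: inc=0.166667, refl=0.166667·1.000000=0.1667; V=0.000000+0.166667+0.166667=0.3333
k=2 src: inc=0.166667, refl=0.166667·0.666667=0.1111; V=0.166667+0.166667+0.111111=0.4444
k=3 load: inc=0.111111, refl=0.111111·1.000000=0.1111; V=0.333333+0.111111+0.111111=0.5556
k=4 src: inc=0.111111, refl=0.111111·0.666667=0.0741; V=0.444444+0.111111+0.074074=0.6296
k=5 load: inc=0.074074, refl=0.074074·1.000000=0.0741; V=0.555556+0.074074+0.074074=0.7037
k=6 src: inc=0.074074, refl=0.074074·0.666667=0.0494; V=0.629630+0.074074+0.049383=0.7531
k=7 load: inc=0.049383, refl=0.049383·1.000000=0.0494; V=0.703704+0.049383+0.049383=0.8025
k=8 src: inc=0.049383, refl=0.049383·0.666667=0.0329; V=0.753086+0.049383+0.032922=0.8354
k=9 load: inc=0.032922, refl=0.032922·1.000000=0.0329; V=0.802469+0.032922+0.032922=0.8683
k=10 src: inc=0.032922, refl=0.032922·0.666667=0.0219; V=0.835391+0.032922+0.021948=0.8903

0 0 source 0.1667
1 2 load 0.3333
2 4 source 0.4444
3 6 load 0.5556
4 8 source 0.6296
5 10 load 0.7037
6 12 source 0.7531
7 14 load 0.8025
8 16 source 0.8354
9 18 load 0.8683
10 20 source 0.8903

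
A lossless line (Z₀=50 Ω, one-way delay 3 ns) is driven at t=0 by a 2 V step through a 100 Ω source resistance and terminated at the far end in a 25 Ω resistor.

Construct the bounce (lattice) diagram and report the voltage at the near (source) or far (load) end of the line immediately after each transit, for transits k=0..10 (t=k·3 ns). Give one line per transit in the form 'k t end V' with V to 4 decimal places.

Γ_L=-0.333333, Γ_S=0.333333; launch V₁=2·50/150=0.666667
k=0 src: V=0.6667
k=1 load: inc=0.666667, refl=0.666667·-0.333333=-0.2222; V=0.000000+0.666667+-0.222222=0.4444
k=2 src: inc=-0.222222, refl=-0.222222·0.333333=-0.0741; V=0.666667+-0.222222+-0.074074=0.3704
k=3 load: inc=-0.074074, refl=-0.074074·-0.333333=0.0247; V=0.444444+-0.074074+0.024691=0.3951
k=4 src: inc=0.024691, refl=0.024691·0.333333=0.0082; V=0.370370+0.024691+0.008230=0.4033
k=5 load: inc=0.008230, refl=0.008230·-0.333333=-0.0027; V=0.395062+0.008230+-0.002743=0.4005
k=6 src: inc=-0.002743, refl=-0.002743·0.333333=-0.0009; V=0.403292+-0.002743+-0.000914=0.3996
k=7 load: inc=-0.000914, refl=-0.000914·-0.333333=0.0003; V=0.400549+-0.000914+0.000305=0.3999
k=8 src: inc=0.000305, refl=0.000305·0.333333=0.0001; V=0.399634+0.000305+0.000102=0.4000
k=9 load: inc=0.000102, refl=0.000102·-0.333333=-0.0000; V=0.399939+0.000102+-0.000034=0.4000
k=10 src: inc=-0.000034, refl=-0.000034·0.333333=-0.0000; V=0.400041+-0.000034+-0.000011=0.4000

0 0 source 0.6667
1 3 load 0.4444
2 6 source 0.3704
3 9 load 0.3951
4 12 source 0.4033
5 15 load 0.4005
6 18 source 0.3996
7 21 load 0.3999
8 24 source 0.4000
9 27 load 0.4000
10 30 source 0.4000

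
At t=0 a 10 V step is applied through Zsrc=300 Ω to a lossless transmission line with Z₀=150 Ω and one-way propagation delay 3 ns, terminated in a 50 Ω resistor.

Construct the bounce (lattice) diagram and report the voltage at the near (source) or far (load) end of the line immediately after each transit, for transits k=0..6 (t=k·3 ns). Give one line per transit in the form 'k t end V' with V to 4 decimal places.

0 0 source 3.3333
1 3 load 1.6667
2 6 source 1.1111
3 9 load 1.3889
4 12 source 1.4815
5 15 load 1.4352
6 18 source 1.4198

Γ_L=-0.500000, Γ_S=0.333333; launch V₁=10·150/450=3.333333
k=0 src: V=3.3333
k=1 load: inc=3.333333, refl=3.333333·-0.500000=-1.6667; V=0.000000+3.333333+-1.666667=1.6667
k=2 src: inc=-1.666667, refl=-1.666667·0.333333=-0.5556; V=3.333333+-1.666667+-0.555556=1.1111
k=3 load: inc=-0.555556, refl=-0.555556·-0.500000=0.2778; V=1.666667+-0.555556+0.277778=1.3889
k=4 src: inc=0.277778, refl=0.277778·0.333333=0.0926; V=1.111111+0.277778+0.092593=1.4815
k=5 load: inc=0.092593, refl=0.092593·-0.500000=-0.0463; V=1.388889+0.092593+-0.046296=1.4352
k=6 src: inc=-0.046296, refl=-0.046296·0.333333=-0.0154; V=1.481481+-0.046296+-0.015432=1.4198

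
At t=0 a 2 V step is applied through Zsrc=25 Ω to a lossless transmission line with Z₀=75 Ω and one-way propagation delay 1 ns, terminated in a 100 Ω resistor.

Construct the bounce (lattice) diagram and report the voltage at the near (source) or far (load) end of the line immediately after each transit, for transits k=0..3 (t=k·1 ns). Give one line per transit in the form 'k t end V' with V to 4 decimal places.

0 0 source 1.5000
1 1 load 1.7143
2 2 source 1.6071
3 3 load 1.5918

Γ_L=0.142857, Γ_S=-0.500000; launch V₁=2·75/100=1.500000
k=0 src: V=1.5000
k=1 load: inc=1.500000, refl=1.500000·0.142857=0.2143; V=0.000000+1.500000+0.214286=1.7143
k=2 src: inc=0.214286, refl=0.214286·-0.500000=-0.1071; V=1.500000+0.214286+-0.107143=1.6071
k=3 load: inc=-0.107143, refl=-0.107143·0.142857=-0.0153; V=1.714286+-0.107143+-0.015306=1.5918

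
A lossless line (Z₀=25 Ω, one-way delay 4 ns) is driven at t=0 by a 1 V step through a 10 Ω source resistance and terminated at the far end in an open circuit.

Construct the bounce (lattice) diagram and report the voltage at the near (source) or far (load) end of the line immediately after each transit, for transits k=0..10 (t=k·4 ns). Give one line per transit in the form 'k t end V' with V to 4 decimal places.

Γ_L=1.000000, Γ_S=-0.428571; launch V₁=1·25/35=0.714286
k=0 src: V=0.7143
k=1 load: inc=0.714286, refl=0.714286·1.000000=0.7143; V=0.000000+0.714286+0.714286=1.4286
k=2 src: inc=0.714286, refl=0.714286·-0.428571=-0.3061; V=0.714286+0.714286+-0.306122=1.1224
k=3 load: inc=-0.306122, refl=-0.306122·1.000000=-0.3061; V=1.428571+-0.306122+-0.306122=0.8163
k=4 src: inc=-0.306122, refl=-0.306122·-0.428571=0.1312; V=1.122449+-0.306122+0.131195=0.9475
k=5 load: inc=0.131195, refl=0.131195·1.000000=0.1312; V=0.816327+0.131195+0.131195=1.0787
k=6 src: inc=0.131195, refl=0.131195·-0.428571=-0.0562; V=0.947522+0.131195+-0.056227=1.0225
k=7 load: inc=-0.056227, refl=-0.056227·1.000000=-0.0562; V=1.078717+-0.056227+-0.056227=0.9663
k=8 src: inc=-0.056227, refl=-0.056227·-0.428571=0.0241; V=1.022491+-0.056227+0.024097=0.9904
k=9 load: inc=0.024097, refl=0.024097·1.000000=0.0241; V=0.966264+0.024097+0.024097=1.0145
k=10 src: inc=0.024097, refl=0.024097·-0.428571=-0.0103; V=0.990361+0.024097+-0.010327=1.0041

0 0 source 0.7143
1 4 load 1.4286
2 8 source 1.1224
3 12 load 0.8163
4 16 source 0.9475
5 20 load 1.0787
6 24 source 1.0225
7 28 load 0.9663
8 32 source 0.9904
9 36 load 1.0145
10 40 source 1.0041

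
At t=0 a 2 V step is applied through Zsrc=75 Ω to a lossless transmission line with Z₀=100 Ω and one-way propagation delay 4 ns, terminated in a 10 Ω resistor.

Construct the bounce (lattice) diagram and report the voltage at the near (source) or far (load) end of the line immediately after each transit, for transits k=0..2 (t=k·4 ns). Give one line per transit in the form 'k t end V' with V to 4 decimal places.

Γ_L=-0.818182, Γ_S=-0.142857; launch V₁=2·100/175=1.142857
k=0 src: V=1.1429
k=1 load: inc=1.142857, refl=1.142857·-0.818182=-0.9351; V=0.000000+1.142857+-0.935065=0.2078
k=2 src: inc=-0.935065, refl=-0.935065·-0.142857=0.1336; V=1.142857+-0.935065+0.133581=0.3414

0 0 source 1.1429
1 4 load 0.2078
2 8 source 0.3414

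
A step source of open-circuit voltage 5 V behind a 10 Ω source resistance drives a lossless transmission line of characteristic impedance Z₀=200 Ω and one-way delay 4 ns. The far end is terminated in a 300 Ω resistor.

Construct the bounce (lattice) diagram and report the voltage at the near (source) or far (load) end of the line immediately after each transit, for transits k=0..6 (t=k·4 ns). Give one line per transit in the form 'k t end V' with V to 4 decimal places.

0 0 source 4.7619
1 4 load 5.7143
2 8 source 4.8526
3 12 load 4.6803
4 16 source 4.8362
5 20 load 4.8674
6 24 source 4.8392

Γ_L=0.200000, Γ_S=-0.904762; launch V₁=5·200/210=4.761905
k=0 src: V=4.7619
k=1 load: inc=4.761905, refl=4.761905·0.200000=0.9524; V=0.000000+4.761905+0.952381=5.7143
k=2 src: inc=0.952381, refl=0.952381·-0.904762=-0.8617; V=4.761905+0.952381+-0.861678=4.8526
k=3 load: inc=-0.861678, refl=-0.861678·0.200000=-0.1723; V=5.714286+-0.861678+-0.172336=4.6803
k=4 src: inc=-0.172336, refl=-0.172336·-0.904762=0.1559; V=4.852608+-0.172336+0.155923=4.8362
k=5 load: inc=0.155923, refl=0.155923·0.200000=0.0312; V=4.680272+0.155923+0.031185=4.8674
k=6 src: inc=0.031185, refl=0.031185·-0.904762=-0.0282; V=4.836195+0.031185+-0.028215=4.8392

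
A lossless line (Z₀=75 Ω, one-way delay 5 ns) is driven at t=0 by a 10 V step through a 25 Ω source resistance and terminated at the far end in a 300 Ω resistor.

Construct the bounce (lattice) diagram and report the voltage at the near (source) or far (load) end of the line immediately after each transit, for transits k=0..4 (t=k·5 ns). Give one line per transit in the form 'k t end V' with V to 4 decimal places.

0 0 source 7.5000
1 5 load 12.0000
2 10 source 9.7500
3 15 load 8.4000
4 20 source 9.0750

Γ_L=0.600000, Γ_S=-0.500000; launch V₁=10·75/100=7.500000
k=0 src: V=7.5000
k=1 load: inc=7.500000, refl=7.500000·0.600000=4.5000; V=0.000000+7.500000+4.500000=12.0000
k=2 src: inc=4.500000, refl=4.500000·-0.500000=-2.2500; V=7.500000+4.500000+-2.250000=9.7500
k=3 load: inc=-2.250000, refl=-2.250000·0.600000=-1.3500; V=12.000000+-2.250000+-1.350000=8.4000
k=4 src: inc=-1.350000, refl=-1.350000·-0.500000=0.6750; V=9.750000+-1.350000+0.675000=9.0750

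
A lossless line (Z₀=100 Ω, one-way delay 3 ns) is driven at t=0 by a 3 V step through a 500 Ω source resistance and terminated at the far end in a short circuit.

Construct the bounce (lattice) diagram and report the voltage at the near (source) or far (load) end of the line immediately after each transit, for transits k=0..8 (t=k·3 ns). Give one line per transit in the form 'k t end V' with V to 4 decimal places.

0 0 source 0.5000
1 3 load 0.0000
2 6 source -0.3333
3 9 load 0.0000
4 12 source 0.2222
5 15 load 0.0000
6 18 source -0.1481
7 21 load 0.0000
8 24 source 0.0988

Γ_L=-1.000000, Γ_S=0.666667; launch V₁=3·100/600=0.500000
k=0 src: V=0.5000
k=1 load: inc=0.500000, refl=0.500000·-1.000000=-0.5000; V=0.000000+0.500000+-0.500000=0.0000
k=2 src: inc=-0.500000, refl=-0.500000·0.666667=-0.3333; V=0.500000+-0.500000+-0.333333=-0.3333
k=3 load: inc=-0.333333, refl=-0.333333·-1.000000=0.3333; V=0.000000+-0.333333+0.333333=0.0000
k=4 src: inc=0.333333, refl=0.333333·0.666667=0.2222; V=-0.333333+0.333333+0.222222=0.2222
k=5 load: inc=0.222222, refl=0.222222·-1.000000=-0.2222; V=0.000000+0.222222+-0.222222=0.0000
k=6 src: inc=-0.222222, refl=-0.222222·0.666667=-0.1481; V=0.222222+-0.222222+-0.148148=-0.1481
k=7 load: inc=-0.148148, refl=-0.148148·-1.000000=0.1481; V=0.000000+-0.148148+0.148148=0.0000
k=8 src: inc=0.148148, refl=0.148148·0.666667=0.0988; V=-0.148148+0.148148+0.098765=0.0988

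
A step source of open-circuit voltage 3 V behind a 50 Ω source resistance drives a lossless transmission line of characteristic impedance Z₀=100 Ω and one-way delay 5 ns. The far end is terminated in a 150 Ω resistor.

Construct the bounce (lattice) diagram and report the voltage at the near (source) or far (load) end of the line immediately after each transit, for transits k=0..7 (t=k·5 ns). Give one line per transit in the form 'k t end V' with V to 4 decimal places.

0 0 source 2.0000
1 5 load 2.4000
2 10 source 2.2667
3 15 load 2.2400
4 20 source 2.2489
5 25 load 2.2507
6 30 source 2.2501
7 35 load 2.2500

Γ_L=0.200000, Γ_S=-0.333333; launch V₁=3·100/150=2.000000
k=0 src: V=2.0000
k=1 load: inc=2.000000, refl=2.000000·0.200000=0.4000; V=0.000000+2.000000+0.400000=2.4000
k=2 src: inc=0.400000, refl=0.400000·-0.333333=-0.1333; V=2.000000+0.400000+-0.133333=2.2667
k=3 load: inc=-0.133333, refl=-0.133333·0.200000=-0.0267; V=2.400000+-0.133333+-0.026667=2.2400
k=4 src: inc=-0.026667, refl=-0.026667·-0.333333=0.0089; V=2.266667+-0.026667+0.008889=2.2489
k=5 load: inc=0.008889, refl=0.008889·0.200000=0.0018; V=2.240000+0.008889+0.001778=2.2507
k=6 src: inc=0.001778, refl=0.001778·-0.333333=-0.0006; V=2.248889+0.001778+-0.000593=2.2501
k=7 load: inc=-0.000593, refl=-0.000593·0.200000=-0.0001; V=2.250667+-0.000593+-0.000119=2.2500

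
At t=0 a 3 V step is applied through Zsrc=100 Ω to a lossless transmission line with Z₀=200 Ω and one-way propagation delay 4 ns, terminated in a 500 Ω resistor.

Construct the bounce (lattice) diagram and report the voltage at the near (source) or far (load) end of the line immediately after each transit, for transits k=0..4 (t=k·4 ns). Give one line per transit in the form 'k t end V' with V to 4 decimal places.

Γ_L=0.428571, Γ_S=-0.333333; launch V₁=3·200/300=2.000000
k=0 src: V=2.0000
k=1 load: inc=2.000000, refl=2.000000·0.428571=0.8571; V=0.000000+2.000000+0.857143=2.8571
k=2 src: inc=0.857143, refl=0.857143·-0.333333=-0.2857; V=2.000000+0.857143+-0.285714=2.5714
k=3 load: inc=-0.285714, refl=-0.285714·0.428571=-0.1224; V=2.857143+-0.285714+-0.122449=2.4490
k=4 src: inc=-0.122449, refl=-0.122449·-0.333333=0.0408; V=2.571429+-0.122449+0.040816=2.4898

0 0 source 2.0000
1 4 load 2.8571
2 8 source 2.5714
3 12 load 2.4490
4 16 source 2.4898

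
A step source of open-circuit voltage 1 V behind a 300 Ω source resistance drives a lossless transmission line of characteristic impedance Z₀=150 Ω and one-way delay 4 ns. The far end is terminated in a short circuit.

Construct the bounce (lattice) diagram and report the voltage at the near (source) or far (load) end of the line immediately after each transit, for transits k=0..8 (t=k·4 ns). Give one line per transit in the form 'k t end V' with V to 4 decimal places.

0 0 source 0.3333
1 4 load 0.0000
2 8 source -0.1111
3 12 load 0.0000
4 16 source 0.0370
5 20 load 0.0000
6 24 source -0.0123
7 28 load 0.0000
8 32 source 0.0041

Γ_L=-1.000000, Γ_S=0.333333; launch V₁=1·150/450=0.333333
k=0 src: V=0.3333
k=1 load: inc=0.333333, refl=0.333333·-1.000000=-0.3333; V=0.000000+0.333333+-0.333333=0.0000
k=2 src: inc=-0.333333, refl=-0.333333·0.333333=-0.1111; V=0.333333+-0.333333+-0.111111=-0.1111
k=3 load: inc=-0.111111, refl=-0.111111·-1.000000=0.1111; V=0.000000+-0.111111+0.111111=0.0000
k=4 src: inc=0.111111, refl=0.111111·0.333333=0.0370; V=-0.111111+0.111111+0.037037=0.0370
k=5 load: inc=0.037037, refl=0.037037·-1.000000=-0.0370; V=0.000000+0.037037+-0.037037=0.0000
k=6 src: inc=-0.037037, refl=-0.037037·0.333333=-0.0123; V=0.037037+-0.037037+-0.012346=-0.0123
k=7 load: inc=-0.012346, refl=-0.012346·-1.000000=0.0123; V=0.000000+-0.012346+0.012346=0.0000
k=8 src: inc=0.012346, refl=0.012346·0.333333=0.0041; V=-0.012346+0.012346+0.004115=0.0041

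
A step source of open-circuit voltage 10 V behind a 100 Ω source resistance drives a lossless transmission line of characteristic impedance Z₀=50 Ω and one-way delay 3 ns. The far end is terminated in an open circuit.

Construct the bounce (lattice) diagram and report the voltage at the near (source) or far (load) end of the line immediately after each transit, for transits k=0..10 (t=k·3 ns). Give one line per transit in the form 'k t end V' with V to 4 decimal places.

Γ_L=1.000000, Γ_S=0.333333; launch V₁=10·50/150=3.333333
k=0 src: V=3.3333
k=1 load: inc=3.333333, refl=3.333333·1.000000=3.3333; V=0.000000+3.333333+3.333333=6.6667
k=2 src: inc=3.333333, refl=3.333333·0.333333=1.1111; V=3.333333+3.333333+1.111111=7.7778
k=3 load: inc=1.111111, refl=1.111111·1.000000=1.1111; V=6.666667+1.111111+1.111111=8.8889
k=4 src: inc=1.111111, refl=1.111111·0.333333=0.3704; V=7.777778+1.111111+0.370370=9.2593
k=5 load: inc=0.370370, refl=0.370370·1.000000=0.3704; V=8.888889+0.370370+0.370370=9.6296
k=6 src: inc=0.370370, refl=0.370370·0.333333=0.1235; V=9.259259+0.370370+0.123457=9.7531
k=7 load: inc=0.123457, refl=0.123457·1.000000=0.1235; V=9.629630+0.123457+0.123457=9.8765
k=8 src: inc=0.123457, refl=0.123457·0.333333=0.0412; V=9.753086+0.123457+0.041152=9.9177
k=9 load: inc=0.041152, refl=0.041152·1.000000=0.0412; V=9.876543+0.041152+0.041152=9.9588
k=10 src: inc=0.041152, refl=0.041152·0.333333=0.0137; V=9.917695+0.041152+0.013717=9.9726

0 0 source 3.3333
1 3 load 6.6667
2 6 source 7.7778
3 9 load 8.8889
4 12 source 9.2593
5 15 load 9.6296
6 18 source 9.7531
7 21 load 9.8765
8 24 source 9.9177
9 27 load 9.9588
10 30 source 9.9726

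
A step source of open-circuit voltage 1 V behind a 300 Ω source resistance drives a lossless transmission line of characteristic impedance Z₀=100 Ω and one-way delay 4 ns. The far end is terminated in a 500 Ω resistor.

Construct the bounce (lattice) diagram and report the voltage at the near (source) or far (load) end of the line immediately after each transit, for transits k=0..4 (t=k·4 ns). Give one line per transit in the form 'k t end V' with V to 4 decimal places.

Γ_L=0.666667, Γ_S=0.500000; launch V₁=1·100/400=0.250000
k=0 src: V=0.2500
k=1 load: inc=0.250000, refl=0.250000·0.666667=0.1667; V=0.000000+0.250000+0.166667=0.4167
k=2 src: inc=0.166667, refl=0.166667·0.500000=0.0833; V=0.250000+0.166667+0.083333=0.5000
k=3 load: inc=0.083333, refl=0.083333·0.666667=0.0556; V=0.416667+0.083333+0.055556=0.5556
k=4 src: inc=0.055556, refl=0.055556·0.500000=0.0278; V=0.500000+0.055556+0.027778=0.5833

0 0 source 0.2500
1 4 load 0.4167
2 8 source 0.5000
3 12 load 0.5556
4 16 source 0.5833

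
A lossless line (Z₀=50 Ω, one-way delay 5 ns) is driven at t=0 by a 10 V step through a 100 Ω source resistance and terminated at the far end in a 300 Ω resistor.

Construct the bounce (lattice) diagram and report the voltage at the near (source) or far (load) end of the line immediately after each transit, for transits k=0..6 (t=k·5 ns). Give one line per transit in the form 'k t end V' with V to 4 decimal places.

0 0 source 3.3333
1 5 load 5.7143
2 10 source 6.5079
3 15 load 7.0748
4 20 source 7.2638
5 25 load 7.3988
6 30 source 7.4438

Γ_L=0.714286, Γ_S=0.333333; launch V₁=10·50/150=3.333333
k=0 src: V=3.3333
k=1 load: inc=3.333333, refl=3.333333·0.714286=2.3810; V=0.000000+3.333333+2.380952=5.7143
k=2 src: inc=2.380952, refl=2.380952·0.333333=0.7937; V=3.333333+2.380952+0.793651=6.5079
k=3 load: inc=0.793651, refl=0.793651·0.714286=0.5669; V=5.714286+0.793651+0.566893=7.0748
k=4 src: inc=0.566893, refl=0.566893·0.333333=0.1890; V=6.507937+0.566893+0.188964=7.2638
k=5 load: inc=0.188964, refl=0.188964·0.714286=0.1350; V=7.074830+0.188964+0.134975=7.3988
k=6 src: inc=0.134975, refl=0.134975·0.333333=0.0450; V=7.263794+0.134975+0.044992=7.4438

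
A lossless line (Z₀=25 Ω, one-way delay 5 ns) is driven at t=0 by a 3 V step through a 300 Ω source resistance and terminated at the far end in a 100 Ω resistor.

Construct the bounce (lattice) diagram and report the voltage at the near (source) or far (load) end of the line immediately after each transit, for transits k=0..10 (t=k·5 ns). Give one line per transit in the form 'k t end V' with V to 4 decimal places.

Γ_L=0.600000, Γ_S=0.846154; launch V₁=3·25/325=0.230769
k=0 src: V=0.2308
k=1 load: inc=0.230769, refl=0.230769·0.600000=0.1385; V=0.000000+0.230769+0.138462=0.3692
k=2 src: inc=0.138462, refl=0.138462·0.846154=0.1172; V=0.230769+0.138462+0.117160=0.4864
k=3 load: inc=0.117160, refl=0.117160·0.600000=0.0703; V=0.369231+0.117160+0.070296=0.5567
k=4 src: inc=0.070296, refl=0.070296·0.846154=0.0595; V=0.486391+0.070296+0.059481=0.6162
k=5 load: inc=0.059481, refl=0.059481·0.600000=0.0357; V=0.556686+0.059481+0.035689=0.6519
k=6 src: inc=0.035689, refl=0.035689·0.846154=0.0302; V=0.616168+0.035689+0.030198=0.6821
k=7 load: inc=0.030198, refl=0.030198·0.600000=0.0181; V=0.651856+0.030198+0.018119=0.7002
k=8 src: inc=0.018119, refl=0.018119·0.846154=0.0153; V=0.682054+0.018119+0.015331=0.7155
k=9 load: inc=0.015331, refl=0.015331·0.600000=0.0092; V=0.700173+0.015331+0.009199=0.7247
k=10 src: inc=0.009199, refl=0.009199·0.846154=0.0078; V=0.715504+0.009199+0.007784=0.7325

0 0 source 0.2308
1 5 load 0.3692
2 10 source 0.4864
3 15 load 0.5567
4 20 source 0.6162
5 25 load 0.6519
6 30 source 0.6821
7 35 load 0.7002
8 40 source 0.7155
9 45 load 0.7247
10 50 source 0.7325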